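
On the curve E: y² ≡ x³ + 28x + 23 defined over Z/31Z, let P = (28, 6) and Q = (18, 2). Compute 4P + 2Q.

First 4P:
Double-and-add on 4 = (100)₂. Start with P = (28, 6) for the leading 1-bit.
double: tangent at (28, 6): λ = (3·28² + 28)/(2·6) ≡ 24/12. 12⁻¹ ≡ 13 (mod 31) since 12·13 = 156 ≡ 1, so λ ≡ 24·13 ≡ 2.
  x = λ² - 28 - 28 = 4 - 56 ≡ 10; y = λ·(28 - 10) - 6 ≡ 30. → (10, 30)
double: tangent at (10, 30): λ = (3·10² + 28)/(2·30) ≡ 18/29. 29⁻¹ ≡ 15 (mod 31), so λ ≡ 18·15 ≡ 22.
  x = λ² - 10 - 10 = 484 - 20 ≡ 30; y = λ·(10 - 30) - 30 ≡ 26. → (30, 26)
4P = (30, 26).
Next 2Q:
Repeated addition: build up to 2Q.
2Q: tangent at (18, 2): λ = (3·18² + 28)/(2·2) ≡ 8/4. 4⁻¹ ≡ 8 (mod 31) since 4·8 = 32 ≡ 1, so λ ≡ 8·8 ≡ 2.
  x = λ² - 18 - 18 = 4 - 36 ≡ 30; y = λ·(18 - 30) - 2 ≡ 5. → (30, 5)
2Q = (30, 5).
Finally 4P + 2Q:
(30, 26) + (30, 5): same x and y₁ ≡ -y₂, so the sum is the point at infinity.

O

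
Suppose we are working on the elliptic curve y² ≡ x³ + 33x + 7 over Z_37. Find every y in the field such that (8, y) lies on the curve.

x³ + 33x + 7 = 783 ≡ 6 (mod 37).
6 is a non-residue mod 37; no y exists.

none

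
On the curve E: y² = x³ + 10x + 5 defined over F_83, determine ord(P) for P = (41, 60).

2P: tangent at (41, 60): λ = (3·41² + 10)/(2·60) ≡ 73/37. 37⁻¹ ≡ 9 (mod 83), so λ ≡ 73·9 ≡ 76.
  x = λ² - 41 - 41 = 5776 - 82 ≡ 50; y = λ·(41 - 50) - 60 ≡ 3. → (50, 3)
3P: (50, 3) + (41, 60). λ = (60 - 3)/(41 - 50) ≡ 57/74 mod 83. 74⁻¹ ≡ 46 (mod 83) since 74·46 = 3404 ≡ 1, so λ ≡ 49.
  x = λ² - 50 - 41 = 2401 - 91 ≡ 69; y = λ·(50 - 69) - 3 ≡ 62. → (69, 62)
4P: (69, 62) + (41, 60). λ = (60 - 62)/(41 - 69) ≡ 81/55 mod 83. 55⁻¹ ≡ 80 (mod 83) since 55·80 = 4400 ≡ 1, so λ ≡ 6.
  x = λ² - 69 - 41 = 36 - 110 ≡ 9; y = λ·(69 - 9) - 62 ≡ 49. → (9, 49)
5P: (9, 49) + (41, 60). λ = (60 - 49)/(41 - 9) ≡ 11/32 mod 83. 32⁻¹ ≡ 13 (mod 83), so λ ≡ 60.
  x = λ² - 9 - 41 = 3600 - 50 ≡ 64; y = λ·(9 - 64) - 49 ≡ 54. → (64, 54)
6P: (64, 54) + (41, 60). λ = (60 - 54)/(41 - 64) ≡ 6/60 mod 83. 60⁻¹ ≡ 18 (mod 83), so λ ≡ 25.
  x = λ² - 64 - 41 = 625 - 105 ≡ 22; y = λ·(64 - 22) - 54 ≡ 0. → (22, 0)
7P: (22, 0) + (41, 60). λ = (60 - 0)/(41 - 22) ≡ 60/19 mod 83. 19⁻¹ ≡ 35 (mod 83), so λ ≡ 25.
  x = λ² - 22 - 41 = 625 - 63 ≡ 64; y = λ·(22 - 64) - 0 ≡ 29. → (64, 29)
8P: (64, 29) + (41, 60). λ = (60 - 29)/(41 - 64) ≡ 31/60 mod 83. 60⁻¹ ≡ 18 (mod 83), so λ ≡ 60.
  x = λ² - 64 - 41 = 3600 - 105 ≡ 9; y = λ·(64 - 9) - 29 ≡ 34. → (9, 34)
9P: (9, 34) + (41, 60). λ = (60 - 34)/(41 - 9) ≡ 26/32 mod 83. 32⁻¹ ≡ 13 (mod 83), so λ ≡ 6.
  x = λ² - 9 - 41 = 36 - 50 ≡ 69; y = λ·(9 - 69) - 34 ≡ 21. → (69, 21)
10P: (69, 21) + (41, 60). λ = (60 - 21)/(41 - 69) ≡ 39/55 mod 83. 55⁻¹ ≡ 80 (mod 83), so λ ≡ 49.
  x = λ² - 69 - 41 = 2401 - 110 ≡ 50; y = λ·(69 - 50) - 21 ≡ 80. → (50, 80)
11P: (50, 80) + (41, 60). λ = (60 - 80)/(41 - 50) ≡ 63/74 mod 83. 74⁻¹ ≡ 46 (mod 83) since 74·46 = 3404 ≡ 1, so λ ≡ 76.
  x = λ² - 50 - 41 = 5776 - 91 ≡ 41; y = λ·(50 - 41) - 80 ≡ 23. → (41, 23)
12P: (41, 23) + (41, 60): same x and y₁ ≡ -y₂, so the sum is O.
12P = O, so the order is 12.

12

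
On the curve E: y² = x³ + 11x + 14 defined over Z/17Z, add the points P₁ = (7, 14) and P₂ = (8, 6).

(15, 16)

(7, 14) + (8, 6). λ = (6 - 14)/(8 - 7) ≡ 9/1 mod 17. 1⁻¹ ≡ 1 (mod 17) since 1·1 = 1 ≡ 1, so λ ≡ 9.
  x = λ² - 7 - 8 = 81 - 15 ≡ 15; y = λ·(7 - 15) - 14 ≡ 16. → (15, 16)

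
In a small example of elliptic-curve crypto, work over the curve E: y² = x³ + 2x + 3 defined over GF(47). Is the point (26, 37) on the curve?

y² = 37² ≡ 6; x³ + 2x + 3 = 17631 ≡ 6 (mod 47). 6 = 6.

yes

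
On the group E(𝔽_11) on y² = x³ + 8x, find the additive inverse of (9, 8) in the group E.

-(9, 8) = (9, -8 mod 11) = (9, 3).

(9, 3)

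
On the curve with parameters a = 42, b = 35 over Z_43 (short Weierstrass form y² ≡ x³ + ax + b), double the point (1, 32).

(14, 20)

tangent at (1, 32): λ = (3·1² + 42)/(2·32) ≡ 2/21. 21⁻¹ ≡ 41 (mod 43), so λ ≡ 2·41 ≡ 39.
  x = λ² - 1 - 1 = 1521 - 2 ≡ 14; y = λ·(1 - 14) - 32 ≡ 20. → (14, 20)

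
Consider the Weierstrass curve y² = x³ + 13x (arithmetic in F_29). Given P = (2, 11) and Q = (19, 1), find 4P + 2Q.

First 4P:
Repeated addition: build up to 4P.
2P: tangent at (2, 11): λ = (3·2² + 13)/(2·11) ≡ 25/22. 22⁻¹ ≡ 4 (mod 29), so λ ≡ 25·4 ≡ 13.
  x = λ² - 2 - 2 = 169 - 4 ≡ 20; y = λ·(2 - 20) - 11 ≡ 16. → (20, 16)
3P: (20, 16) + (2, 11). λ = (11 - 16)/(2 - 20) ≡ 24/11 mod 29. 11⁻¹ ≡ 8 (mod 29) since 11·8 = 88 ≡ 1, so λ ≡ 18.
  x = λ² - 20 - 2 = 324 - 22 ≡ 12; y = λ·(20 - 12) - 16 ≡ 12. → (12, 12)
4P: (12, 12) + (2, 11). λ = (11 - 12)/(2 - 12) ≡ 28/19 mod 29. 19⁻¹ ≡ 26 (mod 29), so λ ≡ 3.
  x = λ² - 12 - 2 = 9 - 14 ≡ 24; y = λ·(12 - 24) - 12 ≡ 10. → (24, 10)
4P = (24, 10).
Next 2Q:
Repeated addition: build up to 2Q.
2Q: tangent at (19, 1): λ = (3·19² + 13)/(2·1) ≡ 23/2. 2⁻¹ ≡ 15 (mod 29), so λ ≡ 23·15 ≡ 26.
  x = λ² - 19 - 19 = 676 - 38 ≡ 0; y = λ·(19 - 0) - 1 ≡ 0. → (0, 0)
2Q = (0, 0).
Finally 4P + 2Q:
(24, 10) + (0, 0). λ = (0 - 10)/(0 - 24) ≡ 19/5 mod 29. 5⁻¹ ≡ 6 (mod 29), so λ ≡ 27.
  x = λ² - 24 - 0 = 729 - 24 ≡ 9; y = λ·(24 - 9) - 10 ≡ 18. → (9, 18)

(9, 18)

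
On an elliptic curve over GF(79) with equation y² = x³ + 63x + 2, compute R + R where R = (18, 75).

(44, 30)

tangent at (18, 75): λ = (3·18² + 63)/(2·75) ≡ 8/71. 71⁻¹ ≡ 69 (mod 79), so λ ≡ 8·69 ≡ 78.
  x = λ² - 18 - 18 = 6084 - 36 ≡ 44; y = λ·(18 - 44) - 75 ≡ 30. → (44, 30)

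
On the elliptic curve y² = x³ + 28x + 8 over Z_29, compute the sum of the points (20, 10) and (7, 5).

(26, 10)

(20, 10) + (7, 5). λ = (5 - 10)/(7 - 20) ≡ 24/16 mod 29. 16⁻¹ ≡ 20 (mod 29) since 16·20 = 320 ≡ 1, so λ ≡ 16.
  x = λ² - 20 - 7 = 256 - 27 ≡ 26; y = λ·(20 - 26) - 10 ≡ 10. → (26, 10)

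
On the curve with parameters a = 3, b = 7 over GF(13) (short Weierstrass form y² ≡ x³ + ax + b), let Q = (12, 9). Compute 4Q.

(3, 11)

Repeated addition: build up to 4Q.
2Q: tangent at (12, 9): λ = (3·12² + 3)/(2·9) ≡ 6/5. 5⁻¹ ≡ 8 (mod 13), so λ ≡ 6·8 ≡ 9.
  x = λ² - 12 - 12 = 81 - 24 ≡ 5; y = λ·(12 - 5) - 9 ≡ 2. → (5, 2)
3Q: (5, 2) + (12, 9). λ = (9 - 2)/(12 - 5) ≡ 7/7 mod 13. 7⁻¹ ≡ 2 (mod 13), so λ ≡ 1.
  x = λ² - 5 - 12 = 1 - 17 ≡ 10; y = λ·(5 - 10) - 2 ≡ 6. → (10, 6)
4Q: (10, 6) + (12, 9). λ = (9 - 6)/(12 - 10) ≡ 3/2 mod 13. 2⁻¹ ≡ 7 (mod 13), so λ ≡ 8.
  x = λ² - 10 - 12 = 64 - 22 ≡ 3; y = λ·(10 - 3) - 6 ≡ 11. → (3, 11)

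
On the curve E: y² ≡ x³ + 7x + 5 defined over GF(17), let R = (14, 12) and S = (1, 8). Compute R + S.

(3, 11)

(14, 12) + (1, 8). λ = (8 - 12)/(1 - 14) ≡ 13/4 mod 17. 4⁻¹ ≡ 13 (mod 17) since 4·13 = 52 ≡ 1, so λ ≡ 16.
  x = λ² - 14 - 1 = 256 - 15 ≡ 3; y = λ·(14 - 3) - 12 ≡ 11. → (3, 11)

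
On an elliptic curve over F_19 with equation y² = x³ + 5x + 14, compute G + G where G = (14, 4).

tangent at (14, 4): λ = (3·14² + 5)/(2·4) ≡ 4/8. 8⁻¹ ≡ 12 (mod 19), so λ ≡ 4·12 ≡ 10.
  x = λ² - 14 - 14 = 100 - 28 ≡ 15; y = λ·(14 - 15) - 4 ≡ 5. → (15, 5)

(15, 5)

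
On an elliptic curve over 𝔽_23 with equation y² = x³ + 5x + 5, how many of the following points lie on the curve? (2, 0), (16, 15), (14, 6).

(2, 0): 0² ≡ 0, rhs ≡ 0 → on.
(16, 15): 15² ≡ 18, rhs ≡ 18 → on.
(14, 6): 6² ≡ 13, rhs ≡ 13 → on.

3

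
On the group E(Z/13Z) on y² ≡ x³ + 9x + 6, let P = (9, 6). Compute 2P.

(7, 10)

tangent at (9, 6): λ = (3·9² + 9)/(2·6) ≡ 5/12. 12⁻¹ ≡ 12 (mod 13), so λ ≡ 5·12 ≡ 8.
  x = λ² - 9 - 9 = 64 - 18 ≡ 7; y = λ·(9 - 7) - 6 ≡ 10. → (7, 10)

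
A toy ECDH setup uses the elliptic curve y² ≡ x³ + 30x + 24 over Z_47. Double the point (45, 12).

tangent at (45, 12): λ = (3·45² + 30)/(2·12) ≡ 42/24. 24⁻¹ ≡ 2 (mod 47), so λ ≡ 42·2 ≡ 37.
  x = λ² - 45 - 45 = 1369 - 90 ≡ 10; y = λ·(45 - 10) - 12 ≡ 14. → (10, 14)

(10, 14)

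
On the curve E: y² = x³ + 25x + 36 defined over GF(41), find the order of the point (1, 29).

2P: tangent at (1, 29): λ = (3·1² + 25)/(2·29) ≡ 28/17. 17⁻¹ ≡ 29 (mod 41) since 17·29 = 493 ≡ 1, so λ ≡ 28·29 ≡ 33.
  x = λ² - 1 - 1 = 1089 - 2 ≡ 21; y = λ·(1 - 21) - 29 ≡ 8. → (21, 8)
3P: (21, 8) + (1, 29). λ = (29 - 8)/(1 - 21) ≡ 21/21 mod 41. 21⁻¹ ≡ 2 (mod 41), so λ ≡ 1.
  x = λ² - 21 - 1 = 1 - 22 ≡ 20; y = λ·(21 - 20) - 8 ≡ 34. → (20, 34)
4P: (20, 34) + (1, 29). λ = (29 - 34)/(1 - 20) ≡ 36/22 mod 41. 22⁻¹ ≡ 28 (mod 41), so λ ≡ 24.
  x = λ² - 20 - 1 = 576 - 21 ≡ 22; y = λ·(20 - 22) - 34 ≡ 0. → (22, 0)
5P: (22, 0) + (1, 29). λ = (29 - 0)/(1 - 22) ≡ 29/20 mod 41. 20⁻¹ ≡ 39 (mod 41) since 20·39 = 780 ≡ 1, so λ ≡ 24.
  x = λ² - 22 - 1 = 576 - 23 ≡ 20; y = λ·(22 - 20) - 0 ≡ 7. → (20, 7)
6P: (20, 7) + (1, 29). λ = (29 - 7)/(1 - 20) ≡ 22/22 mod 41. 22⁻¹ ≡ 28 (mod 41) since 22·28 = 616 ≡ 1, so λ ≡ 1.
  x = λ² - 20 - 1 = 1 - 21 ≡ 21; y = λ·(20 - 21) - 7 ≡ 33. → (21, 33)
7P: (21, 33) + (1, 29). λ = (29 - 33)/(1 - 21) ≡ 37/21 mod 41. 21⁻¹ ≡ 2 (mod 41), so λ ≡ 33.
  x = λ² - 21 - 1 = 1089 - 22 ≡ 1; y = λ·(21 - 1) - 33 ≡ 12. → (1, 12)
8P: (1, 12) + (1, 29): same x and y₁ ≡ -y₂, so the sum is O.
8P = O, so the order is 8.

8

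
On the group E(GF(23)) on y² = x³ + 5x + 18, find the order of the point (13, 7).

10

2P: tangent at (13, 7): λ = (3·13² + 5)/(2·7) ≡ 6/14. 14⁻¹ ≡ 5 (mod 23), so λ ≡ 6·5 ≡ 7.
  x = λ² - 13 - 13 = 49 - 26 ≡ 0; y = λ·(13 - 0) - 7 ≡ 15. → (0, 15)
3P: (0, 15) + (13, 7). λ = (7 - 15)/(13 - 0) ≡ 15/13 mod 23. 13⁻¹ ≡ 16 (mod 23), so λ ≡ 10.
  x = λ² - 0 - 13 = 100 - 13 ≡ 18; y = λ·(0 - 18) - 15 ≡ 12. → (18, 12)
4P: (18, 12) + (13, 7). λ = (7 - 12)/(13 - 18) ≡ 18/18 mod 23. 18⁻¹ ≡ 9 (mod 23), so λ ≡ 1.
  x = λ² - 18 - 13 = 1 - 31 ≡ 16; y = λ·(18 - 16) - 12 ≡ 13. → (16, 13)
5P: (16, 13) + (13, 7). λ = (7 - 13)/(13 - 16) ≡ 17/20 mod 23. 20⁻¹ ≡ 15 (mod 23), so λ ≡ 2.
  x = λ² - 16 - 13 = 4 - 29 ≡ 21; y = λ·(16 - 21) - 13 ≡ 0. → (21, 0)
6P: (21, 0) + (13, 7). λ = (7 - 0)/(13 - 21) ≡ 7/15 mod 23. 15⁻¹ ≡ 20 (mod 23) since 15·20 = 300 ≡ 1, so λ ≡ 2.
  x = λ² - 21 - 13 = 4 - 34 ≡ 16; y = λ·(21 - 16) - 0 ≡ 10. → (16, 10)
7P: (16, 10) + (13, 7). λ = (7 - 10)/(13 - 16) ≡ 20/20 mod 23. 20⁻¹ ≡ 15 (mod 23) since 20·15 = 300 ≡ 1, so λ ≡ 1.
  x = λ² - 16 - 13 = 1 - 29 ≡ 18; y = λ·(16 - 18) - 10 ≡ 11. → (18, 11)
8P: (18, 11) + (13, 7). λ = (7 - 11)/(13 - 18) ≡ 19/18 mod 23. 18⁻¹ ≡ 9 (mod 23), so λ ≡ 10.
  x = λ² - 18 - 13 = 100 - 31 ≡ 0; y = λ·(18 - 0) - 11 ≡ 8. → (0, 8)
9P: (0, 8) + (13, 7). λ = (7 - 8)/(13 - 0) ≡ 22/13 mod 23. 13⁻¹ ≡ 16 (mod 23), so λ ≡ 7.
  x = λ² - 0 - 13 = 49 - 13 ≡ 13; y = λ·(0 - 13) - 8 ≡ 16. → (13, 16)
10P: (13, 16) + (13, 7): same x and y₁ ≡ -y₂, so the sum is O.
10P = O, so the order is 10.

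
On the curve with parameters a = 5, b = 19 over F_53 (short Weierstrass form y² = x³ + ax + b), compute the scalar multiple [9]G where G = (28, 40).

(28, 40)

Repeated addition: build up to 9G.
2G: tangent at (28, 40): λ = (3·28² + 5)/(2·40) ≡ 25/27. 27⁻¹ ≡ 2 (mod 53), so λ ≡ 25·2 ≡ 50.
  x = λ² - 28 - 28 = 2500 - 56 ≡ 6; y = λ·(28 - 6) - 40 ≡ 0. → (6, 0)
3G: (6, 0) + (28, 40). λ = (40 - 0)/(28 - 6) ≡ 40/22 mod 53. 22⁻¹ ≡ 41 (mod 53), so λ ≡ 50.
  x = λ² - 6 - 28 = 2500 - 34 ≡ 28; y = λ·(6 - 28) - 0 ≡ 13. → (28, 13)
4G: (28, 13) + (28, 40): same x and y₁ ≡ -y₂, so the sum is the point at infinity.
5G: the point at infinity + (28, 40) = (28, 40) (identity).
6G: tangent at (28, 40): λ = (3·28² + 5)/(2·40) ≡ 25/27. 27⁻¹ ≡ 2 (mod 53) since 27·2 = 54 ≡ 1, so λ ≡ 25·2 ≡ 50.
  x = λ² - 28 - 28 = 2500 - 56 ≡ 6; y = λ·(28 - 6) - 40 ≡ 0. → (6, 0)
7G: (6, 0) + (28, 40). λ = (40 - 0)/(28 - 6) ≡ 40/22 mod 53. 22⁻¹ ≡ 41 (mod 53), so λ ≡ 50.
  x = λ² - 6 - 28 = 2500 - 34 ≡ 28; y = λ·(6 - 28) - 0 ≡ 13. → (28, 13)
8G: (28, 13) + (28, 40): same x and y₁ ≡ -y₂, so the sum is the point at infinity.
9G: the point at infinity + (28, 40) = (28, 40) (identity).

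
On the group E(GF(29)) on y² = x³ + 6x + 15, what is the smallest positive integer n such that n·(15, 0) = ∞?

2P: (15, 0) + (15, 0): same x and y₁ ≡ -y₂, so the sum is ∞.
2P = ∞, so the order is 2.

2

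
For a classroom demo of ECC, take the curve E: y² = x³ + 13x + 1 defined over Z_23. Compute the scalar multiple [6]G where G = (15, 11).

(2, 14)

Repeated addition: build up to 6G.
2G: tangent at (15, 11): λ = (3·15² + 13)/(2·11) ≡ 21/22. 22⁻¹ ≡ 22 (mod 23), so λ ≡ 21·22 ≡ 2.
  x = λ² - 15 - 15 = 4 - 30 ≡ 20; y = λ·(15 - 20) - 11 ≡ 2. → (20, 2)
3G: (20, 2) + (15, 11). λ = (11 - 2)/(15 - 20) ≡ 9/18 mod 23. 18⁻¹ ≡ 9 (mod 23), so λ ≡ 12.
  x = λ² - 20 - 15 = 144 - 35 ≡ 17; y = λ·(20 - 17) - 2 ≡ 11. → (17, 11)
4G: (17, 11) + (15, 11). λ = (11 - 11)/(15 - 17) ≡ 0/21 mod 23. 21⁻¹ ≡ 11 (mod 23), so λ ≡ 0.
  x = λ² - 17 - 15 = 0 - 32 ≡ 14; y = λ·(17 - 14) - 11 ≡ 12. → (14, 12)
5G: (14, 12) + (15, 11). λ = (11 - 12)/(15 - 14) ≡ 22/1 mod 23. 1⁻¹ ≡ 1 (mod 23) since 1·1 = 1 ≡ 1, so λ ≡ 22.
  x = λ² - 14 - 15 = 484 - 29 ≡ 18; y = λ·(14 - 18) - 12 ≡ 15. → (18, 15)
6G: (18, 15) + (15, 11). λ = (11 - 15)/(15 - 18) ≡ 19/20 mod 23. 20⁻¹ ≡ 15 (mod 23), so λ ≡ 9.
  x = λ² - 18 - 15 = 81 - 33 ≡ 2; y = λ·(18 - 2) - 15 ≡ 14. → (2, 14)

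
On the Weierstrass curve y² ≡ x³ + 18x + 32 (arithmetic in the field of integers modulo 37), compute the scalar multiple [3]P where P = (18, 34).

(35, 5)

Repeated addition: build up to 3P.
2P: tangent at (18, 34): λ = (3·18² + 18)/(2·34) ≡ 28/31. 31⁻¹ ≡ 6 (mod 37), so λ ≡ 28·6 ≡ 20.
  x = λ² - 18 - 18 = 400 - 36 ≡ 31; y = λ·(18 - 31) - 34 ≡ 2. → (31, 2)
3P: (31, 2) + (18, 34). λ = (34 - 2)/(18 - 31) ≡ 32/24 mod 37. 24⁻¹ ≡ 17 (mod 37), so λ ≡ 26.
  x = λ² - 31 - 18 = 676 - 49 ≡ 35; y = λ·(31 - 35) - 2 ≡ 5. → (35, 5)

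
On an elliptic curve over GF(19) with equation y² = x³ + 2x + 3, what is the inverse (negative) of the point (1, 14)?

-(1, 14) = (1, -14 mod 19) = (1, 5).

(1, 5)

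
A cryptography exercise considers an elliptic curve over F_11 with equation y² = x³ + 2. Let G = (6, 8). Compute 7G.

Repeated addition: build up to 7G.
2G: tangent at (6, 8): λ = (3·6² + 0)/(2·8) ≡ 9/5. 5⁻¹ ≡ 9 (mod 11) since 5·9 = 45 ≡ 1, so λ ≡ 9·9 ≡ 4.
  x = λ² - 6 - 6 = 16 - 12 ≡ 4; y = λ·(6 - 4) - 8 ≡ 0. → (4, 0)
3G: (4, 0) + (6, 8). λ = (8 - 0)/(6 - 4) ≡ 8/2 mod 11. 2⁻¹ ≡ 6 (mod 11), so λ ≡ 4.
  x = λ² - 4 - 6 = 16 - 10 ≡ 6; y = λ·(4 - 6) - 0 ≡ 3. → (6, 3)
4G: (6, 3) + (6, 8): same x and y₁ ≡ -y₂, so the sum is O.
5G: O + (6, 8) = (6, 8) (identity).
6G: tangent at (6, 8): λ = (3·6² + 0)/(2·8) ≡ 9/5. 5⁻¹ ≡ 9 (mod 11), so λ ≡ 9·9 ≡ 4.
  x = λ² - 6 - 6 = 16 - 12 ≡ 4; y = λ·(6 - 4) - 8 ≡ 0. → (4, 0)
7G: (4, 0) + (6, 8). λ = (8 - 0)/(6 - 4) ≡ 8/2 mod 11. 2⁻¹ ≡ 6 (mod 11), so λ ≡ 4.
  x = λ² - 4 - 6 = 16 - 10 ≡ 6; y = λ·(4 - 6) - 0 ≡ 3. → (6, 3)

(6, 3)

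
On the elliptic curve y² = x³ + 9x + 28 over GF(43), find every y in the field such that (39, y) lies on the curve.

x³ + 9x + 28 = 59698 ≡ 14 (mod 43).
Square roots of 14 mod 43: 10 and 33 (since 10² = 100 ≡ 14).

10, 33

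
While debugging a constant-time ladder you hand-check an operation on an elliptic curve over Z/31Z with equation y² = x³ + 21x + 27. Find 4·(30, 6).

(4, 12)

Write G = (30, 6).
Double-and-add on 4 = (100)₂. Start with G = (30, 6) for the leading 1-bit.
double: tangent at (30, 6): λ = (3·30² + 21)/(2·6) ≡ 24/12. 12⁻¹ ≡ 13 (mod 31), so λ ≡ 24·13 ≡ 2.
  x = λ² - 30 - 30 = 4 - 60 ≡ 6; y = λ·(30 - 6) - 6 ≡ 11. → (6, 11)
double: tangent at (6, 11): λ = (3·6² + 21)/(2·11) ≡ 5/22. 22⁻¹ ≡ 24 (mod 31), so λ ≡ 5·24 ≡ 27.
  x = λ² - 6 - 6 = 729 - 12 ≡ 4; y = λ·(6 - 4) - 11 ≡ 12. → (4, 12)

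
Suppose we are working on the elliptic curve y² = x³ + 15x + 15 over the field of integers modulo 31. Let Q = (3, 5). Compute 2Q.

(29, 16)

tangent at (3, 5): λ = (3·3² + 15)/(2·5) ≡ 11/10. 10⁻¹ ≡ 28 (mod 31) since 10·28 = 280 ≡ 1, so λ ≡ 11·28 ≡ 29.
  x = λ² - 3 - 3 = 841 - 6 ≡ 29; y = λ·(3 - 29) - 5 ≡ 16. → (29, 16)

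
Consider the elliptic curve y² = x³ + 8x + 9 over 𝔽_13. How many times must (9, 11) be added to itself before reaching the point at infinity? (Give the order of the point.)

3

2P: tangent at (9, 11): λ = (3·9² + 8)/(2·11) ≡ 4/9. 9⁻¹ ≡ 3 (mod 13), so λ ≡ 4·3 ≡ 12.
  x = λ² - 9 - 9 = 144 - 18 ≡ 9; y = λ·(9 - 9) - 11 ≡ 2. → (9, 2)
3P: (9, 2) + (9, 11): same x and y₁ ≡ -y₂, so the sum is the point at infinity.
3P = the point at infinity, so the order is 3.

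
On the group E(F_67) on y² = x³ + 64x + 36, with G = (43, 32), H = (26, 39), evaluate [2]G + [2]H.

(50, 47)

First 2G:
Repeated addition: build up to 2G.
2G: tangent at (43, 32): λ = (3·43² + 64)/(2·32) ≡ 50/64. 64⁻¹ ≡ 22 (mod 67) since 64·22 = 1408 ≡ 1, so λ ≡ 50·22 ≡ 28.
  x = λ² - 43 - 43 = 784 - 86 ≡ 28; y = λ·(43 - 28) - 32 ≡ 53. → (28, 53)
2G = (28, 53).
Next 2H:
Repeated addition: build up to 2H.
2H: tangent at (26, 39): λ = (3·26² + 64)/(2·39) ≡ 15/11. 11⁻¹ ≡ 61 (mod 67) since 11·61 = 671 ≡ 1, so λ ≡ 15·61 ≡ 44.
  x = λ² - 26 - 26 = 1936 - 52 ≡ 8; y = λ·(26 - 8) - 39 ≡ 16. → (8, 16)
2H = (8, 16).
Finally 2G + 2H:
(28, 53) + (8, 16). λ = (16 - 53)/(8 - 28) ≡ 30/47 mod 67. 47⁻¹ ≡ 10 (mod 67), so λ ≡ 32.
  x = λ² - 28 - 8 = 1024 - 36 ≡ 50; y = λ·(28 - 50) - 53 ≡ 47. → (50, 47)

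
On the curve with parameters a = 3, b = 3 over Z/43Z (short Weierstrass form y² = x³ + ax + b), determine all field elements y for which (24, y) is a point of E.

x³ + 3x + 3 = 13899 ≡ 10 (mod 43).
Square roots of 10 mod 43: 15 and 28 (since 15² = 225 ≡ 10).

15, 28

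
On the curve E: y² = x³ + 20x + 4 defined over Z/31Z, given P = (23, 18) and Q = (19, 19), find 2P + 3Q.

(25, 3)

First 2P:
Repeated addition: build up to 2P.
2P: tangent at (23, 18): λ = (3·23² + 20)/(2·18) ≡ 26/5. 5⁻¹ ≡ 25 (mod 31) since 5·25 = 125 ≡ 1, so λ ≡ 26·25 ≡ 30.
  x = λ² - 23 - 23 = 900 - 46 ≡ 17; y = λ·(23 - 17) - 18 ≡ 7. → (17, 7)
2P = (17, 7).
Next 3Q:
Repeated addition: build up to 3Q.
2Q: tangent at (19, 19): λ = (3·19² + 20)/(2·19) ≡ 18/7. 7⁻¹ ≡ 9 (mod 31), so λ ≡ 18·9 ≡ 7.
  x = λ² - 19 - 19 = 49 - 38 ≡ 11; y = λ·(19 - 11) - 19 ≡ 6. → (11, 6)
3Q: (11, 6) + (19, 19). λ = (19 - 6)/(19 - 11) ≡ 13/8 mod 31. 8⁻¹ ≡ 4 (mod 31) since 8·4 = 32 ≡ 1, so λ ≡ 21.
  x = λ² - 11 - 19 = 441 - 30 ≡ 8; y = λ·(11 - 8) - 6 ≡ 26. → (8, 26)
3Q = (8, 26).
Finally 2P + 3Q:
(17, 7) + (8, 26). λ = (26 - 7)/(8 - 17) ≡ 19/22 mod 31. 22⁻¹ ≡ 24 (mod 31) since 22·24 = 528 ≡ 1, so λ ≡ 22.
  x = λ² - 17 - 8 = 484 - 25 ≡ 25; y = λ·(17 - 25) - 7 ≡ 3. → (25, 3)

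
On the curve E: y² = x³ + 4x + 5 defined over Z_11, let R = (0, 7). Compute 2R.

tangent at (0, 7): λ = (3·0² + 4)/(2·7) ≡ 4/3. 3⁻¹ ≡ 4 (mod 11), so λ ≡ 4·4 ≡ 5.
  x = λ² - 0 - 0 = 25 - 0 ≡ 3; y = λ·(0 - 3) - 7 ≡ 0. → (3, 0)

(3, 0)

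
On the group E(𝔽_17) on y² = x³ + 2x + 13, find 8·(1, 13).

Write Q = (1, 13).
Double-and-add on 8 = (1000)₂. Start with Q = (1, 13) for the leading 1-bit.
double: tangent at (1, 13): λ = (3·1² + 2)/(2·13) ≡ 5/9. 9⁻¹ ≡ 2 (mod 17), so λ ≡ 5·2 ≡ 10.
  x = λ² - 1 - 1 = 100 - 2 ≡ 13; y = λ·(1 - 13) - 13 ≡ 3. → (13, 3)
double: tangent at (13, 3): λ = (3·13² + 2)/(2·3) ≡ 16/6. 6⁻¹ ≡ 3 (mod 17) since 6·3 = 18 ≡ 1, so λ ≡ 16·3 ≡ 14.
  x = λ² - 13 - 13 = 196 - 26 ≡ 0; y = λ·(13 - 0) - 3 ≡ 9. → (0, 9)
double: tangent at (0, 9): λ = (3·0² + 2)/(2·9) ≡ 2/1. 1⁻¹ ≡ 1 (mod 17), so λ ≡ 2·1 ≡ 2.
  x = λ² - 0 - 0 = 4 - 0 ≡ 4; y = λ·(0 - 4) - 9 ≡ 0. → (4, 0)

(4, 0)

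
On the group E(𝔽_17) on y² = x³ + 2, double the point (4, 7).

tangent at (4, 7): λ = (3·4² + 0)/(2·7) ≡ 14/14. 14⁻¹ ≡ 11 (mod 17), so λ ≡ 14·11 ≡ 1.
  x = λ² - 4 - 4 = 1 - 8 ≡ 10; y = λ·(4 - 10) - 7 ≡ 4. → (10, 4)

(10, 4)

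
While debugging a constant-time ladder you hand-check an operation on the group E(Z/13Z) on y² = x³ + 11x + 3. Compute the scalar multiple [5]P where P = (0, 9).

Double-and-add on 5 = (101)₂. Start with P = (0, 9) for the leading 1-bit.
double: tangent at (0, 9): λ = (3·0² + 11)/(2·9) ≡ 11/5. 5⁻¹ ≡ 8 (mod 13) since 5·8 = 40 ≡ 1, so λ ≡ 11·8 ≡ 10.
  x = λ² - 0 - 0 = 100 - 0 ≡ 9; y = λ·(0 - 9) - 9 ≡ 5. → (9, 5)
double: tangent at (9, 5): λ = (3·9² + 11)/(2·5) ≡ 7/10. 10⁻¹ ≡ 4 (mod 13) since 10·4 = 40 ≡ 1, so λ ≡ 7·4 ≡ 2.
  x = λ² - 9 - 9 = 4 - 18 ≡ 12; y = λ·(9 - 12) - 5 ≡ 2. → (12, 2)
add P: (12, 2) + (0, 9). λ = (9 - 2)/(0 - 12) ≡ 7/1 mod 13. 1⁻¹ ≡ 1 (mod 13) since 1·1 = 1 ≡ 1, so λ ≡ 7.
  x = λ² - 12 - 0 = 49 - 12 ≡ 11; y = λ·(12 - 11) - 2 ≡ 5. → (11, 5)

(11, 5)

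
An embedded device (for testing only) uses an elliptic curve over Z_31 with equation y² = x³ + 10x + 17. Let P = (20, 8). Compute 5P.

Repeated addition: build up to 5P.
2P: tangent at (20, 8): λ = (3·20² + 10)/(2·8) ≡ 1/16. 16⁻¹ ≡ 2 (mod 31), so λ ≡ 1·2 ≡ 2.
  x = λ² - 20 - 20 = 4 - 40 ≡ 26; y = λ·(20 - 26) - 8 ≡ 11. → (26, 11)
3P: (26, 11) + (20, 8). λ = (8 - 11)/(20 - 26) ≡ 28/25 mod 31. 25⁻¹ ≡ 5 (mod 31), so λ ≡ 16.
  x = λ² - 26 - 20 = 256 - 46 ≡ 24; y = λ·(26 - 24) - 11 ≡ 21. → (24, 21)
4P: (24, 21) + (20, 8). λ = (8 - 21)/(20 - 24) ≡ 18/27 mod 31. 27⁻¹ ≡ 23 (mod 31) since 27·23 = 621 ≡ 1, so λ ≡ 11.
  x = λ² - 24 - 20 = 121 - 44 ≡ 15; y = λ·(24 - 15) - 21 ≡ 16. → (15, 16)
5P: (15, 16) + (20, 8). λ = (8 - 16)/(20 - 15) ≡ 23/5 mod 31. 5⁻¹ ≡ 25 (mod 31), so λ ≡ 17.
  x = λ² - 15 - 20 = 289 - 35 ≡ 6; y = λ·(15 - 6) - 16 ≡ 13. → (6, 13)

(6, 13)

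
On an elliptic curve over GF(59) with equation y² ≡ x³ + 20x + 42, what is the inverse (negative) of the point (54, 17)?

(54, 42)

-(54, 17) = (54, -17 mod 59) = (54, 42).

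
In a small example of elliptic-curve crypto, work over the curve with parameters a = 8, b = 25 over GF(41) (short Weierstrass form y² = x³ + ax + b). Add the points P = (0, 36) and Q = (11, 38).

(0, 36) + (11, 38). λ = (38 - 36)/(11 - 0) ≡ 2/11 mod 41. 11⁻¹ ≡ 15 (mod 41), so λ ≡ 30.
  x = λ² - 0 - 11 = 900 - 11 ≡ 28; y = λ·(0 - 28) - 36 ≡ 26. → (28, 26)

(28, 26)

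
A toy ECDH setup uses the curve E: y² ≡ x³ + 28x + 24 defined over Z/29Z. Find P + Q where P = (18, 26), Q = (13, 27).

(18, 26) + (13, 27). λ = (27 - 26)/(13 - 18) ≡ 1/24 mod 29. 24⁻¹ ≡ 23 (mod 29), so λ ≡ 23.
  x = λ² - 18 - 13 = 529 - 31 ≡ 5; y = λ·(18 - 5) - 26 ≡ 12. → (5, 12)

(5, 12)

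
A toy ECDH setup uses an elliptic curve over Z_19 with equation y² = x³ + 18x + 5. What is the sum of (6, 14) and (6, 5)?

The two points share x = 6 and their y-coordinates satisfy 14 + 5 ≡ 0 (mod 19), so they are inverses. Their sum is O.

O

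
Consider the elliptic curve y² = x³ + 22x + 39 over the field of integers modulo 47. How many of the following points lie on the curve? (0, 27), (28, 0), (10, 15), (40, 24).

(0, 27): 27² ≡ 24, rhs ≡ 39 → off.
(28, 0): 0² ≡ 0, rhs ≡ 0 → on.
(10, 15): 15² ≡ 37, rhs ≡ 37 → on.
(40, 24): 24² ≡ 12, rhs ≡ 12 → on.

3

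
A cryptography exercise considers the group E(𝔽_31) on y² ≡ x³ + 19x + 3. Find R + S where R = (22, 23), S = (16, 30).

(22, 23) + (16, 30). λ = (30 - 23)/(16 - 22) ≡ 7/25 mod 31. 25⁻¹ ≡ 5 (mod 31), so λ ≡ 4.
  x = λ² - 22 - 16 = 16 - 38 ≡ 9; y = λ·(22 - 9) - 23 ≡ 29. → (9, 29)

(9, 29)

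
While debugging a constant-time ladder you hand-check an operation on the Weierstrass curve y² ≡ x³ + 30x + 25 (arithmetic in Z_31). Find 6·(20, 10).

Write G = (20, 10).
Repeated addition: build up to 6G.
2G: tangent at (20, 10): λ = (3·20² + 30)/(2·10) ≡ 21/20. 20⁻¹ ≡ 14 (mod 31), so λ ≡ 21·14 ≡ 15.
  x = λ² - 20 - 20 = 225 - 40 ≡ 30; y = λ·(20 - 30) - 10 ≡ 26. → (30, 26)
3G: (30, 26) + (20, 10). λ = (10 - 26)/(20 - 30) ≡ 15/21 mod 31. 21⁻¹ ≡ 3 (mod 31) since 21·3 = 63 ≡ 1, so λ ≡ 14.
  x = λ² - 30 - 20 = 196 - 50 ≡ 22; y = λ·(30 - 22) - 26 ≡ 24. → (22, 24)
4G: (22, 24) + (20, 10). λ = (10 - 24)/(20 - 22) ≡ 17/29 mod 31. 29⁻¹ ≡ 15 (mod 31) since 29·15 = 435 ≡ 1, so λ ≡ 7.
  x = λ² - 22 - 20 = 49 - 42 ≡ 7; y = λ·(22 - 7) - 24 ≡ 19. → (7, 19)
5G: (7, 19) + (20, 10). λ = (10 - 19)/(20 - 7) ≡ 22/13 mod 31. 13⁻¹ ≡ 12 (mod 31), so λ ≡ 16.
  x = λ² - 7 - 20 = 256 - 27 ≡ 12; y = λ·(7 - 12) - 19 ≡ 25. → (12, 25)
6G: (12, 25) + (20, 10). λ = (10 - 25)/(20 - 12) ≡ 16/8 mod 31. 8⁻¹ ≡ 4 (mod 31) since 8·4 = 32 ≡ 1, so λ ≡ 2.
  x = λ² - 12 - 20 = 4 - 32 ≡ 3; y = λ·(12 - 3) - 25 ≡ 24. → (3, 24)

(3, 24)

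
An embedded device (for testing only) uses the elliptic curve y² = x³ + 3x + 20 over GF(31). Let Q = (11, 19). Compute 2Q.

tangent at (11, 19): λ = (3·11² + 3)/(2·19) ≡ 25/7. 7⁻¹ ≡ 9 (mod 31), so λ ≡ 25·9 ≡ 8.
  x = λ² - 11 - 11 = 64 - 22 ≡ 11; y = λ·(11 - 11) - 19 ≡ 12. → (11, 12)

(11, 12)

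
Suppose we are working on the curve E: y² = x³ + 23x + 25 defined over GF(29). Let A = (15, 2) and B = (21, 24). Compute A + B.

(0, 24)

(15, 2) + (21, 24). λ = (24 - 2)/(21 - 15) ≡ 22/6 mod 29. 6⁻¹ ≡ 5 (mod 29) since 6·5 = 30 ≡ 1, so λ ≡ 23.
  x = λ² - 15 - 21 = 529 - 36 ≡ 0; y = λ·(15 - 0) - 2 ≡ 24. → (0, 24)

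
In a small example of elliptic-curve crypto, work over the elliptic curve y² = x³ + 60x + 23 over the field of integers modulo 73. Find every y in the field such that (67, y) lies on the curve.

x³ + 60x + 23 = 304806 ≡ 31 (mod 73).
31 is a non-residue mod 73; no y exists.

none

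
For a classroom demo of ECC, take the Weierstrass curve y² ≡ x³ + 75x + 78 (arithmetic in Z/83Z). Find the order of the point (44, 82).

2P: tangent at (44, 82): λ = (3·44² + 75)/(2·82) ≡ 73/81. 81⁻¹ ≡ 41 (mod 83), so λ ≡ 73·41 ≡ 5.
  x = λ² - 44 - 44 = 25 - 88 ≡ 20; y = λ·(44 - 20) - 82 ≡ 38. → (20, 38)
3P: (20, 38) + (44, 82). λ = (82 - 38)/(44 - 20) ≡ 44/24 mod 83. 24⁻¹ ≡ 45 (mod 83), so λ ≡ 71.
  x = λ² - 20 - 44 = 5041 - 64 ≡ 80; y = λ·(20 - 80) - 38 ≡ 18. → (80, 18)
4P: (80, 18) + (44, 82). λ = (82 - 18)/(44 - 80) ≡ 64/47 mod 83. 47⁻¹ ≡ 53 (mod 83) since 47·53 = 2491 ≡ 1, so λ ≡ 72.
  x = λ² - 80 - 44 = 5184 - 124 ≡ 80; y = λ·(80 - 80) - 18 ≡ 65. → (80, 65)
5P: (80, 65) + (44, 82). λ = (82 - 65)/(44 - 80) ≡ 17/47 mod 83. 47⁻¹ ≡ 53 (mod 83) since 47·53 = 2491 ≡ 1, so λ ≡ 71.
  x = λ² - 80 - 44 = 5041 - 124 ≡ 20; y = λ·(80 - 20) - 65 ≡ 45. → (20, 45)
6P: (20, 45) + (44, 82). λ = (82 - 45)/(44 - 20) ≡ 37/24 mod 83. 24⁻¹ ≡ 45 (mod 83), so λ ≡ 5.
  x = λ² - 20 - 44 = 25 - 64 ≡ 44; y = λ·(20 - 44) - 45 ≡ 1. → (44, 1)
7P: (44, 1) + (44, 82): same x and y₁ ≡ -y₂, so the sum is 𝒪.
7P = 𝒪, so the order is 7.

7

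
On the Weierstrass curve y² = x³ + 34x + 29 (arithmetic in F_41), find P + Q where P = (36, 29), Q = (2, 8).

(36, 29) + (2, 8). λ = (8 - 29)/(2 - 36) ≡ 20/7 mod 41. 7⁻¹ ≡ 6 (mod 41), so λ ≡ 38.
  x = λ² - 36 - 2 = 1444 - 38 ≡ 12; y = λ·(36 - 12) - 29 ≡ 22. → (12, 22)

(12, 22)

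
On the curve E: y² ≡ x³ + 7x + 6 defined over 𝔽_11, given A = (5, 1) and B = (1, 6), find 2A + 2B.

First 2A:
Repeated addition: build up to 2A.
2A: tangent at (5, 1): λ = (3·5² + 7)/(2·1) ≡ 5/2. 2⁻¹ ≡ 6 (mod 11) since 2·6 = 12 ≡ 1, so λ ≡ 5·6 ≡ 8.
  x = λ² - 5 - 5 = 64 - 10 ≡ 10; y = λ·(5 - 10) - 1 ≡ 3. → (10, 3)
2A = (10, 3).
Next 2B:
Repeated addition: build up to 2B.
2B: tangent at (1, 6): λ = (3·1² + 7)/(2·6) ≡ 10/1. 1⁻¹ ≡ 1 (mod 11), so λ ≡ 10·1 ≡ 10.
  x = λ² - 1 - 1 = 100 - 2 ≡ 10; y = λ·(1 - 10) - 6 ≡ 3. → (10, 3)
2B = (10, 3).
Finally 2A + 2B:
tangent at (10, 3): λ = (3·10² + 7)/(2·3) ≡ 10/6. 6⁻¹ ≡ 2 (mod 11), so λ ≡ 10·2 ≡ 9.
  x = λ² - 10 - 10 = 81 - 20 ≡ 6; y = λ·(10 - 6) - 3 ≡ 0. → (6, 0)

(6, 0)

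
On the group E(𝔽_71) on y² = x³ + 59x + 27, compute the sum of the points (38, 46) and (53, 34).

(38, 46) + (53, 34). λ = (34 - 46)/(53 - 38) ≡ 59/15 mod 71. 15⁻¹ ≡ 19 (mod 71) since 15·19 = 285 ≡ 1, so λ ≡ 56.
  x = λ² - 38 - 53 = 3136 - 91 ≡ 63; y = λ·(38 - 63) - 46 ≡ 45. → (63, 45)

(63, 45)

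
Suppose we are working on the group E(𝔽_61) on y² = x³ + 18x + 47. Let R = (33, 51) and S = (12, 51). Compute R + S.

(33, 51) + (12, 51). λ = (51 - 51)/(12 - 33) ≡ 0/40 mod 61. 40⁻¹ ≡ 29 (mod 61) since 40·29 = 1160 ≡ 1, so λ ≡ 0.
  x = λ² - 33 - 12 = 0 - 45 ≡ 16; y = λ·(33 - 16) - 51 ≡ 10. → (16, 10)

(16, 10)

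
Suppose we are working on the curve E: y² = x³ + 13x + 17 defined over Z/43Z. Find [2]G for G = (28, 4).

tangent at (28, 4): λ = (3·28² + 13)/(2·4) ≡ 0/8. 8⁻¹ ≡ 27 (mod 43) since 8·27 = 216 ≡ 1, so λ ≡ 0·27 ≡ 0.
  x = λ² - 28 - 28 = 0 - 56 ≡ 30; y = λ·(28 - 30) - 4 ≡ 39. → (30, 39)

(30, 39)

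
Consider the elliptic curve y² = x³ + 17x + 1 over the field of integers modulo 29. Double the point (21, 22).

(15, 21)

tangent at (21, 22): λ = (3·21² + 17)/(2·22) ≡ 6/15. 15⁻¹ ≡ 2 (mod 29) since 15·2 = 30 ≡ 1, so λ ≡ 6·2 ≡ 12.
  x = λ² - 21 - 21 = 144 - 42 ≡ 15; y = λ·(21 - 15) - 22 ≡ 21. → (15, 21)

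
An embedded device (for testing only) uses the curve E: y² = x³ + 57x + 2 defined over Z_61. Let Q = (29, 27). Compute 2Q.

tangent at (29, 27): λ = (3·29² + 57)/(2·27) ≡ 18/54. 54⁻¹ ≡ 26 (mod 61), so λ ≡ 18·26 ≡ 41.
  x = λ² - 29 - 29 = 1681 - 58 ≡ 37; y = λ·(29 - 37) - 27 ≡ 11. → (37, 11)

(37, 11)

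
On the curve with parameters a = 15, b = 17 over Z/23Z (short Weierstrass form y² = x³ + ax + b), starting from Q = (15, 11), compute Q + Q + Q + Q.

Double-and-add on 4 = (100)₂. Start with Q = (15, 11) for the leading 1-bit.
double: tangent at (15, 11): λ = (3·15² + 15)/(2·11) ≡ 0/22. 22⁻¹ ≡ 22 (mod 23), so λ ≡ 0·22 ≡ 0.
  x = λ² - 15 - 15 = 0 - 30 ≡ 16; y = λ·(15 - 16) - 11 ≡ 12. → (16, 12)
double: tangent at (16, 12): λ = (3·16² + 15)/(2·12) ≡ 1/1. 1⁻¹ ≡ 1 (mod 23), so λ ≡ 1·1 ≡ 1.
  x = λ² - 16 - 16 = 1 - 32 ≡ 15; y = λ·(16 - 15) - 12 ≡ 12. → (15, 12)

(15, 12)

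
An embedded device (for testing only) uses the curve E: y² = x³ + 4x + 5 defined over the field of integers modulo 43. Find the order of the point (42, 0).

2

2P: (42, 0) + (42, 0): same x and y₁ ≡ -y₂, so the sum is O.
2P = O, so the order is 2.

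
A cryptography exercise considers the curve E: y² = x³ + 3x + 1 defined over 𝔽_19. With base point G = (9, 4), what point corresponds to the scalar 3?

Repeated addition: build up to 3G.
2G: tangent at (9, 4): λ = (3·9² + 3)/(2·4) ≡ 18/8. 8⁻¹ ≡ 12 (mod 19), so λ ≡ 18·12 ≡ 7.
  x = λ² - 9 - 9 = 49 - 18 ≡ 12; y = λ·(9 - 12) - 4 ≡ 13. → (12, 13)
3G: (12, 13) + (9, 4). λ = (4 - 13)/(9 - 12) ≡ 10/16 mod 19. 16⁻¹ ≡ 6 (mod 19) since 16·6 = 96 ≡ 1, so λ ≡ 3.
  x = λ² - 12 - 9 = 9 - 21 ≡ 7; y = λ·(12 - 7) - 13 ≡ 2. → (7, 2)

(7, 2)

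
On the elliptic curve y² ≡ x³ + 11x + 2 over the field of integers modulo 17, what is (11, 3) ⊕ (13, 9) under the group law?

(11, 3) + (13, 9). λ = (9 - 3)/(13 - 11) ≡ 6/2 mod 17. 2⁻¹ ≡ 9 (mod 17) since 2·9 = 18 ≡ 1, so λ ≡ 3.
  x = λ² - 11 - 13 = 9 - 24 ≡ 2; y = λ·(11 - 2) - 3 ≡ 7. → (2, 7)

(2, 7)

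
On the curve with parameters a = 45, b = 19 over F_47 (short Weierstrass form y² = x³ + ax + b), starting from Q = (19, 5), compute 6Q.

(11, 24)

Repeated addition: build up to 6Q.
2Q: tangent at (19, 5): λ = (3·19² + 45)/(2·5) ≡ 0/10. 10⁻¹ ≡ 33 (mod 47), so λ ≡ 0·33 ≡ 0.
  x = λ² - 19 - 19 = 0 - 38 ≡ 9; y = λ·(19 - 9) - 5 ≡ 42. → (9, 42)
3Q: (9, 42) + (19, 5). λ = (5 - 42)/(19 - 9) ≡ 10/10 mod 47. 10⁻¹ ≡ 33 (mod 47) since 10·33 = 330 ≡ 1, so λ ≡ 1.
  x = λ² - 9 - 19 = 1 - 28 ≡ 20; y = λ·(9 - 20) - 42 ≡ 41. → (20, 41)
4Q: (20, 41) + (19, 5). λ = (5 - 41)/(19 - 20) ≡ 11/46 mod 47. 46⁻¹ ≡ 46 (mod 47) since 46·46 = 2116 ≡ 1, so λ ≡ 36.
  x = λ² - 20 - 19 = 1296 - 39 ≡ 35; y = λ·(20 - 35) - 41 ≡ 30. → (35, 30)
5Q: (35, 30) + (19, 5). λ = (5 - 30)/(19 - 35) ≡ 22/31 mod 47. 31⁻¹ ≡ 44 (mod 47) since 31·44 = 1364 ≡ 1, so λ ≡ 28.
  x = λ² - 35 - 19 = 784 - 54 ≡ 25; y = λ·(35 - 25) - 30 ≡ 15. → (25, 15)
6Q: (25, 15) + (19, 5). λ = (5 - 15)/(19 - 25) ≡ 37/41 mod 47. 41⁻¹ ≡ 39 (mod 47), so λ ≡ 33.
  x = λ² - 25 - 19 = 1089 - 44 ≡ 11; y = λ·(25 - 11) - 15 ≡ 24. → (11, 24)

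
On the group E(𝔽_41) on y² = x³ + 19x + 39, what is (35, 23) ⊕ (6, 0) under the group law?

(33, 21)

(35, 23) + (6, 0). λ = (0 - 23)/(6 - 35) ≡ 18/12 mod 41. 12⁻¹ ≡ 24 (mod 41), so λ ≡ 22.
  x = λ² - 35 - 6 = 484 - 41 ≡ 33; y = λ·(35 - 33) - 23 ≡ 21. → (33, 21)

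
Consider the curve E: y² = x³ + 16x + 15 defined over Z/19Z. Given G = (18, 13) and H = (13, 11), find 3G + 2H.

(18, 13)

First 3G:
Repeated addition: build up to 3G.
2G: tangent at (18, 13): λ = (3·18² + 16)/(2·13) ≡ 0/7. 7⁻¹ ≡ 11 (mod 19), so λ ≡ 0·11 ≡ 0.
  x = λ² - 18 - 18 = 0 - 36 ≡ 2; y = λ·(18 - 2) - 13 ≡ 6. → (2, 6)
3G: (2, 6) + (18, 13). λ = (13 - 6)/(18 - 2) ≡ 7/16 mod 19. 16⁻¹ ≡ 6 (mod 19) since 16·6 = 96 ≡ 1, so λ ≡ 4.
  x = λ² - 2 - 18 = 16 - 20 ≡ 15; y = λ·(2 - 15) - 6 ≡ 18. → (15, 18)
3G = (15, 18).
Next 2H:
Repeated addition: build up to 2H.
2H: tangent at (13, 11): λ = (3·13² + 16)/(2·11) ≡ 10/3. 3⁻¹ ≡ 13 (mod 19) since 3·13 = 39 ≡ 1, so λ ≡ 10·13 ≡ 16.
  x = λ² - 13 - 13 = 256 - 26 ≡ 2; y = λ·(13 - 2) - 11 ≡ 13. → (2, 13)
2H = (2, 13).
Finally 3G + 2H:
(15, 18) + (2, 13). λ = (13 - 18)/(2 - 15) ≡ 14/6 mod 19. 6⁻¹ ≡ 16 (mod 19), so λ ≡ 15.
  x = λ² - 15 - 2 = 225 - 17 ≡ 18; y = λ·(15 - 18) - 18 ≡ 13. → (18, 13)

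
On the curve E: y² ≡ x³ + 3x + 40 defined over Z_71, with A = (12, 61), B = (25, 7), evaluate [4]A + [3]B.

First 4A:
Repeated addition: build up to 4A.
2A: tangent at (12, 61): λ = (3·12² + 3)/(2·61) ≡ 9/51. 51⁻¹ ≡ 39 (mod 71), so λ ≡ 9·39 ≡ 67.
  x = λ² - 12 - 12 = 4489 - 24 ≡ 63; y = λ·(12 - 63) - 61 ≡ 1. → (63, 1)
3A: (63, 1) + (12, 61). λ = (61 - 1)/(12 - 63) ≡ 60/20 mod 71. 20⁻¹ ≡ 32 (mod 71) since 20·32 = 640 ≡ 1, so λ ≡ 3.
  x = λ² - 63 - 12 = 9 - 75 ≡ 5; y = λ·(63 - 5) - 1 ≡ 31. → (5, 31)
4A: (5, 31) + (12, 61). λ = (61 - 31)/(12 - 5) ≡ 30/7 mod 71. 7⁻¹ ≡ 61 (mod 71), so λ ≡ 55.
  x = λ² - 5 - 12 = 3025 - 17 ≡ 26; y = λ·(5 - 26) - 31 ≡ 21. → (26, 21)
4A = (26, 21).
Next 3B:
Repeated addition: build up to 3B.
2B: tangent at (25, 7): λ = (3·25² + 3)/(2·7) ≡ 32/14. 14⁻¹ ≡ 66 (mod 71), so λ ≡ 32·66 ≡ 53.
  x = λ² - 25 - 25 = 2809 - 50 ≡ 61; y = λ·(25 - 61) - 7 ≡ 2. → (61, 2)
3B: (61, 2) + (25, 7). λ = (7 - 2)/(25 - 61) ≡ 5/35 mod 71. 35⁻¹ ≡ 69 (mod 71) since 35·69 = 2415 ≡ 1, so λ ≡ 61.
  x = λ² - 61 - 25 = 3721 - 86 ≡ 14; y = λ·(61 - 14) - 2 ≡ 25. → (14, 25)
3B = (14, 25).
Finally 4A + 3B:
(26, 21) + (14, 25). λ = (25 - 21)/(14 - 26) ≡ 4/59 mod 71. 59⁻¹ ≡ 65 (mod 71), so λ ≡ 47.
  x = λ² - 26 - 14 = 2209 - 40 ≡ 39; y = λ·(26 - 39) - 21 ≡ 7. → (39, 7)

(39, 7)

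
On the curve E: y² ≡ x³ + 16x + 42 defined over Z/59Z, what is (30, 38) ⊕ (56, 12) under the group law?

(33, 24)

(30, 38) + (56, 12). λ = (12 - 38)/(56 - 30) ≡ 33/26 mod 59. 26⁻¹ ≡ 25 (mod 59) since 26·25 = 650 ≡ 1, so λ ≡ 58.
  x = λ² - 30 - 56 = 3364 - 86 ≡ 33; y = λ·(30 - 33) - 38 ≡ 24. → (33, 24)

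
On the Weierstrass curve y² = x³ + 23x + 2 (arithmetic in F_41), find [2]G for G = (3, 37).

tangent at (3, 37): λ = (3·3² + 23)/(2·37) ≡ 9/33. 33⁻¹ ≡ 5 (mod 41) since 33·5 = 165 ≡ 1, so λ ≡ 9·5 ≡ 4.
  x = λ² - 3 - 3 = 16 - 6 ≡ 10; y = λ·(3 - 10) - 37 ≡ 17. → (10, 17)

(10, 17)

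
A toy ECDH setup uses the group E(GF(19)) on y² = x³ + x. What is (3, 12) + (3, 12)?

(17, 16)

tangent at (3, 12): λ = (3·3² + 1)/(2·12) ≡ 9/5. 5⁻¹ ≡ 4 (mod 19), so λ ≡ 9·4 ≡ 17.
  x = λ² - 3 - 3 = 289 - 6 ≡ 17; y = λ·(3 - 17) - 12 ≡ 16. → (17, 16)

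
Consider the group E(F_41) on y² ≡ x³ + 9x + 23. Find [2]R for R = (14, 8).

tangent at (14, 8): λ = (3·14² + 9)/(2·8) ≡ 23/16. 16⁻¹ ≡ 18 (mod 41) since 16·18 = 288 ≡ 1, so λ ≡ 23·18 ≡ 4.
  x = λ² - 14 - 14 = 16 - 28 ≡ 29; y = λ·(14 - 29) - 8 ≡ 14. → (29, 14)

(29, 14)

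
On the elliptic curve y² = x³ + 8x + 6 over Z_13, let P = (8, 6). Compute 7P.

Double-and-add on 7 = (111)₂. Start with P = (8, 6) for the leading 1-bit.
double: tangent at (8, 6): λ = (3·8² + 8)/(2·6) ≡ 5/12. 12⁻¹ ≡ 12 (mod 13), so λ ≡ 5·12 ≡ 8.
  x = λ² - 8 - 8 = 64 - 16 ≡ 9; y = λ·(8 - 9) - 6 ≡ 12. → (9, 12)
add P: (9, 12) + (8, 6). λ = (6 - 12)/(8 - 9) ≡ 7/12 mod 13. 12⁻¹ ≡ 12 (mod 13), so λ ≡ 6.
  x = λ² - 9 - 8 = 36 - 17 ≡ 6; y = λ·(9 - 6) - 12 ≡ 6. → (6, 6)
double: tangent at (6, 6): λ = (3·6² + 8)/(2·6) ≡ 12/12. 12⁻¹ ≡ 12 (mod 13), so λ ≡ 12·12 ≡ 1.
  x = λ² - 6 - 6 = 1 - 12 ≡ 2; y = λ·(6 - 2) - 6 ≡ 11. → (2, 11)
add P: (2, 11) + (8, 6). λ = (6 - 11)/(8 - 2) ≡ 8/6 mod 13. 6⁻¹ ≡ 11 (mod 13), so λ ≡ 10.
  x = λ² - 2 - 8 = 100 - 10 ≡ 12; y = λ·(2 - 12) - 11 ≡ 6. → (12, 6)

(12, 6)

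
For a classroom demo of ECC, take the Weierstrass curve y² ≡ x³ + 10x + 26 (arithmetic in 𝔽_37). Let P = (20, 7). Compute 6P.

Repeated addition: build up to 6P.
2P: tangent at (20, 7): λ = (3·20² + 10)/(2·7) ≡ 26/14. 14⁻¹ ≡ 8 (mod 37), so λ ≡ 26·8 ≡ 23.
  x = λ² - 20 - 20 = 529 - 40 ≡ 8; y = λ·(20 - 8) - 7 ≡ 10. → (8, 10)
3P: (8, 10) + (20, 7). λ = (7 - 10)/(20 - 8) ≡ 34/12 mod 37. 12⁻¹ ≡ 34 (mod 37) since 12·34 = 408 ≡ 1, so λ ≡ 9.
  x = λ² - 8 - 20 = 81 - 28 ≡ 16; y = λ·(8 - 16) - 10 ≡ 29. → (16, 29)
4P: (16, 29) + (20, 7). λ = (7 - 29)/(20 - 16) ≡ 15/4 mod 37. 4⁻¹ ≡ 28 (mod 37), so λ ≡ 13.
  x = λ² - 16 - 20 = 169 - 36 ≡ 22; y = λ·(16 - 22) - 29 ≡ 4. → (22, 4)
5P: (22, 4) + (20, 7). λ = (7 - 4)/(20 - 22) ≡ 3/35 mod 37. 35⁻¹ ≡ 18 (mod 37), so λ ≡ 17.
  x = λ² - 22 - 20 = 289 - 42 ≡ 25; y = λ·(22 - 25) - 4 ≡ 19. → (25, 19)
6P: (25, 19) + (20, 7). λ = (7 - 19)/(20 - 25) ≡ 25/32 mod 37. 32⁻¹ ≡ 22 (mod 37), so λ ≡ 32.
  x = λ² - 25 - 20 = 1024 - 45 ≡ 17; y = λ·(25 - 17) - 19 ≡ 15. → (17, 15)

(17, 15)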